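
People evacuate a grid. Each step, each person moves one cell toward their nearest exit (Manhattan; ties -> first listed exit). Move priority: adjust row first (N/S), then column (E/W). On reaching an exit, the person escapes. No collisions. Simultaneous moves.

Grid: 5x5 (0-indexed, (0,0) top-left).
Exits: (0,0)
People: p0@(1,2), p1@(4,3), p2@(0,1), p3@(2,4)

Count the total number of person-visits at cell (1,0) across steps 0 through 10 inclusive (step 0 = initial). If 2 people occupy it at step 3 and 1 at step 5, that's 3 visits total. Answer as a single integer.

Answer: 0

Derivation:
Step 0: p0@(1,2) p1@(4,3) p2@(0,1) p3@(2,4) -> at (1,0): 0 [-], cum=0
Step 1: p0@(0,2) p1@(3,3) p2@ESC p3@(1,4) -> at (1,0): 0 [-], cum=0
Step 2: p0@(0,1) p1@(2,3) p2@ESC p3@(0,4) -> at (1,0): 0 [-], cum=0
Step 3: p0@ESC p1@(1,3) p2@ESC p3@(0,3) -> at (1,0): 0 [-], cum=0
Step 4: p0@ESC p1@(0,3) p2@ESC p3@(0,2) -> at (1,0): 0 [-], cum=0
Step 5: p0@ESC p1@(0,2) p2@ESC p3@(0,1) -> at (1,0): 0 [-], cum=0
Step 6: p0@ESC p1@(0,1) p2@ESC p3@ESC -> at (1,0): 0 [-], cum=0
Step 7: p0@ESC p1@ESC p2@ESC p3@ESC -> at (1,0): 0 [-], cum=0
Total visits = 0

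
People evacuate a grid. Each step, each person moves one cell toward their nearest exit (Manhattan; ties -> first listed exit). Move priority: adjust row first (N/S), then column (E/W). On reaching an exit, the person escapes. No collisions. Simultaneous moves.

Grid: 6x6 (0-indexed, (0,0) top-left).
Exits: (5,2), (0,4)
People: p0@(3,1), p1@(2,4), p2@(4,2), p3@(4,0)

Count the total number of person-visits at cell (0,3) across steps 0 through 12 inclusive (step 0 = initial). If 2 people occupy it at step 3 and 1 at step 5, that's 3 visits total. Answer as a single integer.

Answer: 0

Derivation:
Step 0: p0@(3,1) p1@(2,4) p2@(4,2) p3@(4,0) -> at (0,3): 0 [-], cum=0
Step 1: p0@(4,1) p1@(1,4) p2@ESC p3@(5,0) -> at (0,3): 0 [-], cum=0
Step 2: p0@(5,1) p1@ESC p2@ESC p3@(5,1) -> at (0,3): 0 [-], cum=0
Step 3: p0@ESC p1@ESC p2@ESC p3@ESC -> at (0,3): 0 [-], cum=0
Total visits = 0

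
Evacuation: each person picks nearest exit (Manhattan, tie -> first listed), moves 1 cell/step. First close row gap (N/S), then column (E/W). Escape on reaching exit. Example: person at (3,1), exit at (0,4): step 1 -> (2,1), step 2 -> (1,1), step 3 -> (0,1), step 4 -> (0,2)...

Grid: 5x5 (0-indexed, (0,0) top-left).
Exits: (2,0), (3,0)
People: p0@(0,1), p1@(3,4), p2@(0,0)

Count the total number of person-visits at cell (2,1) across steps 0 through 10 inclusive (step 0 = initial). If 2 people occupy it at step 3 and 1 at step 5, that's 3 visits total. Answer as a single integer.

Step 0: p0@(0,1) p1@(3,4) p2@(0,0) -> at (2,1): 0 [-], cum=0
Step 1: p0@(1,1) p1@(3,3) p2@(1,0) -> at (2,1): 0 [-], cum=0
Step 2: p0@(2,1) p1@(3,2) p2@ESC -> at (2,1): 1 [p0], cum=1
Step 3: p0@ESC p1@(3,1) p2@ESC -> at (2,1): 0 [-], cum=1
Step 4: p0@ESC p1@ESC p2@ESC -> at (2,1): 0 [-], cum=1
Total visits = 1

Answer: 1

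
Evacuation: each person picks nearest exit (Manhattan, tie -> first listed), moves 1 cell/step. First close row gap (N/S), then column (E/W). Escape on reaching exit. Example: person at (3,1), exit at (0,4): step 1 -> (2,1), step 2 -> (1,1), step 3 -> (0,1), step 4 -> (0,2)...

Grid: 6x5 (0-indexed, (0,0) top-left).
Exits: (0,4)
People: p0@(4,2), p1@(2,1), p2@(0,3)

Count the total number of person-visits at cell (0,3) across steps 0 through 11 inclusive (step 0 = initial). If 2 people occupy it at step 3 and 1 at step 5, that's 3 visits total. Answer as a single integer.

Step 0: p0@(4,2) p1@(2,1) p2@(0,3) -> at (0,3): 1 [p2], cum=1
Step 1: p0@(3,2) p1@(1,1) p2@ESC -> at (0,3): 0 [-], cum=1
Step 2: p0@(2,2) p1@(0,1) p2@ESC -> at (0,3): 0 [-], cum=1
Step 3: p0@(1,2) p1@(0,2) p2@ESC -> at (0,3): 0 [-], cum=1
Step 4: p0@(0,2) p1@(0,3) p2@ESC -> at (0,3): 1 [p1], cum=2
Step 5: p0@(0,3) p1@ESC p2@ESC -> at (0,3): 1 [p0], cum=3
Step 6: p0@ESC p1@ESC p2@ESC -> at (0,3): 0 [-], cum=3
Total visits = 3

Answer: 3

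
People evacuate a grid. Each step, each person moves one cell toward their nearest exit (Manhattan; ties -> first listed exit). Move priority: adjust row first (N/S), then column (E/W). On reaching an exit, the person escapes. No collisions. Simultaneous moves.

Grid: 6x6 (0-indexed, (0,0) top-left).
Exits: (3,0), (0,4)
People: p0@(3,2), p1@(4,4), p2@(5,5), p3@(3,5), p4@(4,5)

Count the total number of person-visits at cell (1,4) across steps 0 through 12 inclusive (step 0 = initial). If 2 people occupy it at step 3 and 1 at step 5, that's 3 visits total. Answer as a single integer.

Step 0: p0@(3,2) p1@(4,4) p2@(5,5) p3@(3,5) p4@(4,5) -> at (1,4): 0 [-], cum=0
Step 1: p0@(3,1) p1@(3,4) p2@(4,5) p3@(2,5) p4@(3,5) -> at (1,4): 0 [-], cum=0
Step 2: p0@ESC p1@(2,4) p2@(3,5) p3@(1,5) p4@(2,5) -> at (1,4): 0 [-], cum=0
Step 3: p0@ESC p1@(1,4) p2@(2,5) p3@(0,5) p4@(1,5) -> at (1,4): 1 [p1], cum=1
Step 4: p0@ESC p1@ESC p2@(1,5) p3@ESC p4@(0,5) -> at (1,4): 0 [-], cum=1
Step 5: p0@ESC p1@ESC p2@(0,5) p3@ESC p4@ESC -> at (1,4): 0 [-], cum=1
Step 6: p0@ESC p1@ESC p2@ESC p3@ESC p4@ESC -> at (1,4): 0 [-], cum=1
Total visits = 1

Answer: 1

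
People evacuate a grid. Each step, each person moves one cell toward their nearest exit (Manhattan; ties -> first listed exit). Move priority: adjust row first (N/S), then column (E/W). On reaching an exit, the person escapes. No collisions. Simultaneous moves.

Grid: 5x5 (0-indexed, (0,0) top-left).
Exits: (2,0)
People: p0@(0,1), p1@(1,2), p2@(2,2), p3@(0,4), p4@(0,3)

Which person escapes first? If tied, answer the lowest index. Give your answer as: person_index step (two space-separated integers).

Answer: 2 2

Derivation:
Step 1: p0:(0,1)->(1,1) | p1:(1,2)->(2,2) | p2:(2,2)->(2,1) | p3:(0,4)->(1,4) | p4:(0,3)->(1,3)
Step 2: p0:(1,1)->(2,1) | p1:(2,2)->(2,1) | p2:(2,1)->(2,0)->EXIT | p3:(1,4)->(2,4) | p4:(1,3)->(2,3)
Step 3: p0:(2,1)->(2,0)->EXIT | p1:(2,1)->(2,0)->EXIT | p2:escaped | p3:(2,4)->(2,3) | p4:(2,3)->(2,2)
Step 4: p0:escaped | p1:escaped | p2:escaped | p3:(2,3)->(2,2) | p4:(2,2)->(2,1)
Step 5: p0:escaped | p1:escaped | p2:escaped | p3:(2,2)->(2,1) | p4:(2,1)->(2,0)->EXIT
Step 6: p0:escaped | p1:escaped | p2:escaped | p3:(2,1)->(2,0)->EXIT | p4:escaped
Exit steps: [3, 3, 2, 6, 5]
First to escape: p2 at step 2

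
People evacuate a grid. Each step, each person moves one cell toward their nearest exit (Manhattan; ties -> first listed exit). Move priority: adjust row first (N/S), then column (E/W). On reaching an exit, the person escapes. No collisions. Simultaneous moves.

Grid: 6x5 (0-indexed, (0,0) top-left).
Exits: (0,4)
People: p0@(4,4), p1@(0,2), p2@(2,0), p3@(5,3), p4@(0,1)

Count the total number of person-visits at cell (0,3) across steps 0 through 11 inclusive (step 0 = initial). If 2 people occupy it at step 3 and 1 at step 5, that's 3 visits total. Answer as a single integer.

Answer: 4

Derivation:
Step 0: p0@(4,4) p1@(0,2) p2@(2,0) p3@(5,3) p4@(0,1) -> at (0,3): 0 [-], cum=0
Step 1: p0@(3,4) p1@(0,3) p2@(1,0) p3@(4,3) p4@(0,2) -> at (0,3): 1 [p1], cum=1
Step 2: p0@(2,4) p1@ESC p2@(0,0) p3@(3,3) p4@(0,3) -> at (0,3): 1 [p4], cum=2
Step 3: p0@(1,4) p1@ESC p2@(0,1) p3@(2,3) p4@ESC -> at (0,3): 0 [-], cum=2
Step 4: p0@ESC p1@ESC p2@(0,2) p3@(1,3) p4@ESC -> at (0,3): 0 [-], cum=2
Step 5: p0@ESC p1@ESC p2@(0,3) p3@(0,3) p4@ESC -> at (0,3): 2 [p2,p3], cum=4
Step 6: p0@ESC p1@ESC p2@ESC p3@ESC p4@ESC -> at (0,3): 0 [-], cum=4
Total visits = 4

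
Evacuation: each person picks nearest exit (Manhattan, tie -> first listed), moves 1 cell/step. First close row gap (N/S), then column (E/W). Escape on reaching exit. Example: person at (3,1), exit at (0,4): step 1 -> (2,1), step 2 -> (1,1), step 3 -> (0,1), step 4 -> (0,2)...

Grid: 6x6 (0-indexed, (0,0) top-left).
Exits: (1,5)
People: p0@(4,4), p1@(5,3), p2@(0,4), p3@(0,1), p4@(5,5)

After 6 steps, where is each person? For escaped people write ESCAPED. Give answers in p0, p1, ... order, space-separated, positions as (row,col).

Step 1: p0:(4,4)->(3,4) | p1:(5,3)->(4,3) | p2:(0,4)->(1,4) | p3:(0,1)->(1,1) | p4:(5,5)->(4,5)
Step 2: p0:(3,4)->(2,4) | p1:(4,3)->(3,3) | p2:(1,4)->(1,5)->EXIT | p3:(1,1)->(1,2) | p4:(4,5)->(3,5)
Step 3: p0:(2,4)->(1,4) | p1:(3,3)->(2,3) | p2:escaped | p3:(1,2)->(1,3) | p4:(3,5)->(2,5)
Step 4: p0:(1,4)->(1,5)->EXIT | p1:(2,3)->(1,3) | p2:escaped | p3:(1,3)->(1,4) | p4:(2,5)->(1,5)->EXIT
Step 5: p0:escaped | p1:(1,3)->(1,4) | p2:escaped | p3:(1,4)->(1,5)->EXIT | p4:escaped
Step 6: p0:escaped | p1:(1,4)->(1,5)->EXIT | p2:escaped | p3:escaped | p4:escaped

ESCAPED ESCAPED ESCAPED ESCAPED ESCAPED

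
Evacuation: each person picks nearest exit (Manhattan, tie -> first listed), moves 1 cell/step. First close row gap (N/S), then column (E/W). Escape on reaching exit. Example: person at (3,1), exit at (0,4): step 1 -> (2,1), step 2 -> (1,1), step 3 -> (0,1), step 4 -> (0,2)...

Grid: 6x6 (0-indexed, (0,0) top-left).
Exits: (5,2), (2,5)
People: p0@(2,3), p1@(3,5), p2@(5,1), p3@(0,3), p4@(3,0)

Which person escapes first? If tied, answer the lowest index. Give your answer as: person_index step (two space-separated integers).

Step 1: p0:(2,3)->(2,4) | p1:(3,5)->(2,5)->EXIT | p2:(5,1)->(5,2)->EXIT | p3:(0,3)->(1,3) | p4:(3,0)->(4,0)
Step 2: p0:(2,4)->(2,5)->EXIT | p1:escaped | p2:escaped | p3:(1,3)->(2,3) | p4:(4,0)->(5,0)
Step 3: p0:escaped | p1:escaped | p2:escaped | p3:(2,3)->(2,4) | p4:(5,0)->(5,1)
Step 4: p0:escaped | p1:escaped | p2:escaped | p3:(2,4)->(2,5)->EXIT | p4:(5,1)->(5,2)->EXIT
Exit steps: [2, 1, 1, 4, 4]
First to escape: p1 at step 1

Answer: 1 1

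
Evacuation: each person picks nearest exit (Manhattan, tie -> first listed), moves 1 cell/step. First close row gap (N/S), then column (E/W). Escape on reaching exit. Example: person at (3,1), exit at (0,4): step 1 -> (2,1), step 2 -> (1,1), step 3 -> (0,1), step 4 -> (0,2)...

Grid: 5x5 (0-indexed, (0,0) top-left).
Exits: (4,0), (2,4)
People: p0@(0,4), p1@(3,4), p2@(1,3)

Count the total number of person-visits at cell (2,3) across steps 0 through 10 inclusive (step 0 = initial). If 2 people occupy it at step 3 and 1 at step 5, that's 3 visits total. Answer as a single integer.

Step 0: p0@(0,4) p1@(3,4) p2@(1,3) -> at (2,3): 0 [-], cum=0
Step 1: p0@(1,4) p1@ESC p2@(2,3) -> at (2,3): 1 [p2], cum=1
Step 2: p0@ESC p1@ESC p2@ESC -> at (2,3): 0 [-], cum=1
Total visits = 1

Answer: 1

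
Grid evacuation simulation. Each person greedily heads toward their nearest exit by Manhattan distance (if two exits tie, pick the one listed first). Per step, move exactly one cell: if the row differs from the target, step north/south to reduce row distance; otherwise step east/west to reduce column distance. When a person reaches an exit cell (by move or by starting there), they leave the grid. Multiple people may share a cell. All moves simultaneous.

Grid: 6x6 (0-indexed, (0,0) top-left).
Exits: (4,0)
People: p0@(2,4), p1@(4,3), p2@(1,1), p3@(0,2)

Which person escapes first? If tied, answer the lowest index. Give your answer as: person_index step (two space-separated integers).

Answer: 1 3

Derivation:
Step 1: p0:(2,4)->(3,4) | p1:(4,3)->(4,2) | p2:(1,1)->(2,1) | p3:(0,2)->(1,2)
Step 2: p0:(3,4)->(4,4) | p1:(4,2)->(4,1) | p2:(2,1)->(3,1) | p3:(1,2)->(2,2)
Step 3: p0:(4,4)->(4,3) | p1:(4,1)->(4,0)->EXIT | p2:(3,1)->(4,1) | p3:(2,2)->(3,2)
Step 4: p0:(4,3)->(4,2) | p1:escaped | p2:(4,1)->(4,0)->EXIT | p3:(3,2)->(4,2)
Step 5: p0:(4,2)->(4,1) | p1:escaped | p2:escaped | p3:(4,2)->(4,1)
Step 6: p0:(4,1)->(4,0)->EXIT | p1:escaped | p2:escaped | p3:(4,1)->(4,0)->EXIT
Exit steps: [6, 3, 4, 6]
First to escape: p1 at step 3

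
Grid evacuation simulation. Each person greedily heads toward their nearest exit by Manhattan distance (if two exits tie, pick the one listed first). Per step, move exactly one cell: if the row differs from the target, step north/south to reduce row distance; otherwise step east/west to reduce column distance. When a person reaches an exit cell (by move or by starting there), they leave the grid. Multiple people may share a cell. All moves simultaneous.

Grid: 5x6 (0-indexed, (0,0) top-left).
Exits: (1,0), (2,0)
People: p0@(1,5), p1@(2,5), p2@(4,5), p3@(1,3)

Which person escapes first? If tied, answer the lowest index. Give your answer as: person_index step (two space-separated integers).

Step 1: p0:(1,5)->(1,4) | p1:(2,5)->(2,4) | p2:(4,5)->(3,5) | p3:(1,3)->(1,2)
Step 2: p0:(1,4)->(1,3) | p1:(2,4)->(2,3) | p2:(3,5)->(2,5) | p3:(1,2)->(1,1)
Step 3: p0:(1,3)->(1,2) | p1:(2,3)->(2,2) | p2:(2,5)->(2,4) | p3:(1,1)->(1,0)->EXIT
Step 4: p0:(1,2)->(1,1) | p1:(2,2)->(2,1) | p2:(2,4)->(2,3) | p3:escaped
Step 5: p0:(1,1)->(1,0)->EXIT | p1:(2,1)->(2,0)->EXIT | p2:(2,3)->(2,2) | p3:escaped
Step 6: p0:escaped | p1:escaped | p2:(2,2)->(2,1) | p3:escaped
Step 7: p0:escaped | p1:escaped | p2:(2,1)->(2,0)->EXIT | p3:escaped
Exit steps: [5, 5, 7, 3]
First to escape: p3 at step 3

Answer: 3 3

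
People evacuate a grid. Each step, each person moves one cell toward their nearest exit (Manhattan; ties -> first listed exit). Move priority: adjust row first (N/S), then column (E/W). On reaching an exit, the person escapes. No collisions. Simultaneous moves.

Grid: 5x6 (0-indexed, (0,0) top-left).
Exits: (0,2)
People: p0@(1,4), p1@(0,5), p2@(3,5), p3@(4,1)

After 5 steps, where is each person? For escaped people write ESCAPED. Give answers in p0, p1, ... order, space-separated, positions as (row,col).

Step 1: p0:(1,4)->(0,4) | p1:(0,5)->(0,4) | p2:(3,5)->(2,5) | p3:(4,1)->(3,1)
Step 2: p0:(0,4)->(0,3) | p1:(0,4)->(0,3) | p2:(2,5)->(1,5) | p3:(3,1)->(2,1)
Step 3: p0:(0,3)->(0,2)->EXIT | p1:(0,3)->(0,2)->EXIT | p2:(1,5)->(0,5) | p3:(2,1)->(1,1)
Step 4: p0:escaped | p1:escaped | p2:(0,5)->(0,4) | p3:(1,1)->(0,1)
Step 5: p0:escaped | p1:escaped | p2:(0,4)->(0,3) | p3:(0,1)->(0,2)->EXIT

ESCAPED ESCAPED (0,3) ESCAPED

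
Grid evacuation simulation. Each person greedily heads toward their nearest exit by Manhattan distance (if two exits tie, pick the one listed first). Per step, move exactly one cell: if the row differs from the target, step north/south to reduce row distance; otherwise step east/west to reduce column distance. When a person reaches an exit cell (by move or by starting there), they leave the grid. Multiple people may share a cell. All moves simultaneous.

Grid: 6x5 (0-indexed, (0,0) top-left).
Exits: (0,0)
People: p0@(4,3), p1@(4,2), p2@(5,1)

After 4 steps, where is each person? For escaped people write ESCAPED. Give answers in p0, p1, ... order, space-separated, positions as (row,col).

Step 1: p0:(4,3)->(3,3) | p1:(4,2)->(3,2) | p2:(5,1)->(4,1)
Step 2: p0:(3,3)->(2,3) | p1:(3,2)->(2,2) | p2:(4,1)->(3,1)
Step 3: p0:(2,3)->(1,3) | p1:(2,2)->(1,2) | p2:(3,1)->(2,1)
Step 4: p0:(1,3)->(0,3) | p1:(1,2)->(0,2) | p2:(2,1)->(1,1)

(0,3) (0,2) (1,1)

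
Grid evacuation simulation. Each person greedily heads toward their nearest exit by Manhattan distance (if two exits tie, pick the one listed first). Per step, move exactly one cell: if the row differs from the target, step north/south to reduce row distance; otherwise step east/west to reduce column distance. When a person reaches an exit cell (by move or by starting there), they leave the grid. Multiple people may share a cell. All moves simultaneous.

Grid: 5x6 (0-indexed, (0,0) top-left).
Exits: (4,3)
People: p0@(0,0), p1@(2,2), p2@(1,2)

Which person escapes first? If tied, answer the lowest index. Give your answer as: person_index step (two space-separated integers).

Answer: 1 3

Derivation:
Step 1: p0:(0,0)->(1,0) | p1:(2,2)->(3,2) | p2:(1,2)->(2,2)
Step 2: p0:(1,0)->(2,0) | p1:(3,2)->(4,2) | p2:(2,2)->(3,2)
Step 3: p0:(2,0)->(3,0) | p1:(4,2)->(4,3)->EXIT | p2:(3,2)->(4,2)
Step 4: p0:(3,0)->(4,0) | p1:escaped | p2:(4,2)->(4,3)->EXIT
Step 5: p0:(4,0)->(4,1) | p1:escaped | p2:escaped
Step 6: p0:(4,1)->(4,2) | p1:escaped | p2:escaped
Step 7: p0:(4,2)->(4,3)->EXIT | p1:escaped | p2:escaped
Exit steps: [7, 3, 4]
First to escape: p1 at step 3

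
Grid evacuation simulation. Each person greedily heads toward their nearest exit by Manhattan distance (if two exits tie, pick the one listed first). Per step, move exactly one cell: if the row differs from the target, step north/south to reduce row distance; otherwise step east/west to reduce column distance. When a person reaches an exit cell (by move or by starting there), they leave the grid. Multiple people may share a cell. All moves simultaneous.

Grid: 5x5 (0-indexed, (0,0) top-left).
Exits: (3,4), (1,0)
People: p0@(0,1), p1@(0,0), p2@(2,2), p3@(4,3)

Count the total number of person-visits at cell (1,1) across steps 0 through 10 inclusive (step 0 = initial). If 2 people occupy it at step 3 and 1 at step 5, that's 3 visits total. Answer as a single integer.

Answer: 1

Derivation:
Step 0: p0@(0,1) p1@(0,0) p2@(2,2) p3@(4,3) -> at (1,1): 0 [-], cum=0
Step 1: p0@(1,1) p1@ESC p2@(3,2) p3@(3,3) -> at (1,1): 1 [p0], cum=1
Step 2: p0@ESC p1@ESC p2@(3,3) p3@ESC -> at (1,1): 0 [-], cum=1
Step 3: p0@ESC p1@ESC p2@ESC p3@ESC -> at (1,1): 0 [-], cum=1
Total visits = 1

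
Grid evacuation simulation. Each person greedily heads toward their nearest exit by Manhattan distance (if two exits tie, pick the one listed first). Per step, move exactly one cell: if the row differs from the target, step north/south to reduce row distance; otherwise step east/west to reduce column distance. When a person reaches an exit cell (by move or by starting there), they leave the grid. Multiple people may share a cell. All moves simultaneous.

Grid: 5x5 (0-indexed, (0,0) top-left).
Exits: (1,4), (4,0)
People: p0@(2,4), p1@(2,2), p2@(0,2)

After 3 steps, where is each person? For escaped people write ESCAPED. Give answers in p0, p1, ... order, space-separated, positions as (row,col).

Step 1: p0:(2,4)->(1,4)->EXIT | p1:(2,2)->(1,2) | p2:(0,2)->(1,2)
Step 2: p0:escaped | p1:(1,2)->(1,3) | p2:(1,2)->(1,3)
Step 3: p0:escaped | p1:(1,3)->(1,4)->EXIT | p2:(1,3)->(1,4)->EXIT

ESCAPED ESCAPED ESCAPED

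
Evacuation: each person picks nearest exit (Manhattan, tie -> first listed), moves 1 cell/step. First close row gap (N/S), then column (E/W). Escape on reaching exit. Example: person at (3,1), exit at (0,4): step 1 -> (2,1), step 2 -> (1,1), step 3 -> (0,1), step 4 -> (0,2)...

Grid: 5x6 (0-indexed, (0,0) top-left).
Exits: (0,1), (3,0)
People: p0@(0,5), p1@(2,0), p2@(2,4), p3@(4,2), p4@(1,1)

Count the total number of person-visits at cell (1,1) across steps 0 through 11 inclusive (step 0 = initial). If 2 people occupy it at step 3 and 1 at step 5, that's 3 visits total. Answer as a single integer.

Answer: 1

Derivation:
Step 0: p0@(0,5) p1@(2,0) p2@(2,4) p3@(4,2) p4@(1,1) -> at (1,1): 1 [p4], cum=1
Step 1: p0@(0,4) p1@ESC p2@(1,4) p3@(3,2) p4@ESC -> at (1,1): 0 [-], cum=1
Step 2: p0@(0,3) p1@ESC p2@(0,4) p3@(3,1) p4@ESC -> at (1,1): 0 [-], cum=1
Step 3: p0@(0,2) p1@ESC p2@(0,3) p3@ESC p4@ESC -> at (1,1): 0 [-], cum=1
Step 4: p0@ESC p1@ESC p2@(0,2) p3@ESC p4@ESC -> at (1,1): 0 [-], cum=1
Step 5: p0@ESC p1@ESC p2@ESC p3@ESC p4@ESC -> at (1,1): 0 [-], cum=1
Total visits = 1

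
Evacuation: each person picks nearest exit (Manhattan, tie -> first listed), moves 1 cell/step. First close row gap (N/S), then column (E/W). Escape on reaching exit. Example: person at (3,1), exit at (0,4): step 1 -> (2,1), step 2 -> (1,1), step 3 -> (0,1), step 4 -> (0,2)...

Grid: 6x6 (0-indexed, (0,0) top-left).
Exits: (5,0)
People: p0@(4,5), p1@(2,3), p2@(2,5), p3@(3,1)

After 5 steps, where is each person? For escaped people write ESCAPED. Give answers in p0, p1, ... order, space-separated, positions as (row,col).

Step 1: p0:(4,5)->(5,5) | p1:(2,3)->(3,3) | p2:(2,5)->(3,5) | p3:(3,1)->(4,1)
Step 2: p0:(5,5)->(5,4) | p1:(3,3)->(4,3) | p2:(3,5)->(4,5) | p3:(4,1)->(5,1)
Step 3: p0:(5,4)->(5,3) | p1:(4,3)->(5,3) | p2:(4,5)->(5,5) | p3:(5,1)->(5,0)->EXIT
Step 4: p0:(5,3)->(5,2) | p1:(5,3)->(5,2) | p2:(5,5)->(5,4) | p3:escaped
Step 5: p0:(5,2)->(5,1) | p1:(5,2)->(5,1) | p2:(5,4)->(5,3) | p3:escaped

(5,1) (5,1) (5,3) ESCAPED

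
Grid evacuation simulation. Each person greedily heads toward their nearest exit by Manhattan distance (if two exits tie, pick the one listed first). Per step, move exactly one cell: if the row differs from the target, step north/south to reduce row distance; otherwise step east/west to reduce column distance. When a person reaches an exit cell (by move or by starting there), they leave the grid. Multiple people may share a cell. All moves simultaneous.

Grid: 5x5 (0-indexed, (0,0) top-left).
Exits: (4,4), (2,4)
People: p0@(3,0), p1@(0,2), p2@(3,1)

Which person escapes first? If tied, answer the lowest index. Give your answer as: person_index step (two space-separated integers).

Answer: 1 4

Derivation:
Step 1: p0:(3,0)->(4,0) | p1:(0,2)->(1,2) | p2:(3,1)->(4,1)
Step 2: p0:(4,0)->(4,1) | p1:(1,2)->(2,2) | p2:(4,1)->(4,2)
Step 3: p0:(4,1)->(4,2) | p1:(2,2)->(2,3) | p2:(4,2)->(4,3)
Step 4: p0:(4,2)->(4,3) | p1:(2,3)->(2,4)->EXIT | p2:(4,3)->(4,4)->EXIT
Step 5: p0:(4,3)->(4,4)->EXIT | p1:escaped | p2:escaped
Exit steps: [5, 4, 4]
First to escape: p1 at step 4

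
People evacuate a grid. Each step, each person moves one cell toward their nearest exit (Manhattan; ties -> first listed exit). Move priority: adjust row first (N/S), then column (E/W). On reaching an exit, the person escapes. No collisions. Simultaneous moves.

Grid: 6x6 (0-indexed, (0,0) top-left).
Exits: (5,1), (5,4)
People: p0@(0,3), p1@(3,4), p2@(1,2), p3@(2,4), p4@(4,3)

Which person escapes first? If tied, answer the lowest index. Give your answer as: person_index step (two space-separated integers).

Answer: 1 2

Derivation:
Step 1: p0:(0,3)->(1,3) | p1:(3,4)->(4,4) | p2:(1,2)->(2,2) | p3:(2,4)->(3,4) | p4:(4,3)->(5,3)
Step 2: p0:(1,3)->(2,3) | p1:(4,4)->(5,4)->EXIT | p2:(2,2)->(3,2) | p3:(3,4)->(4,4) | p4:(5,3)->(5,4)->EXIT
Step 3: p0:(2,3)->(3,3) | p1:escaped | p2:(3,2)->(4,2) | p3:(4,4)->(5,4)->EXIT | p4:escaped
Step 4: p0:(3,3)->(4,3) | p1:escaped | p2:(4,2)->(5,2) | p3:escaped | p4:escaped
Step 5: p0:(4,3)->(5,3) | p1:escaped | p2:(5,2)->(5,1)->EXIT | p3:escaped | p4:escaped
Step 6: p0:(5,3)->(5,4)->EXIT | p1:escaped | p2:escaped | p3:escaped | p4:escaped
Exit steps: [6, 2, 5, 3, 2]
First to escape: p1 at step 2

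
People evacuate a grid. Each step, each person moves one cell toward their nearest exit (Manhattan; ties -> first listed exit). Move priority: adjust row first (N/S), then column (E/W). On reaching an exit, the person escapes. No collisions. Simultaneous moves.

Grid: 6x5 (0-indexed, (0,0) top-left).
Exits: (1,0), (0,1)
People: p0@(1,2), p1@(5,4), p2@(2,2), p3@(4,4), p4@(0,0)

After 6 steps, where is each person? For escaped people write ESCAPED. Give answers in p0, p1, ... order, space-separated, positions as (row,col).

Step 1: p0:(1,2)->(1,1) | p1:(5,4)->(4,4) | p2:(2,2)->(1,2) | p3:(4,4)->(3,4) | p4:(0,0)->(1,0)->EXIT
Step 2: p0:(1,1)->(1,0)->EXIT | p1:(4,4)->(3,4) | p2:(1,2)->(1,1) | p3:(3,4)->(2,4) | p4:escaped
Step 3: p0:escaped | p1:(3,4)->(2,4) | p2:(1,1)->(1,0)->EXIT | p3:(2,4)->(1,4) | p4:escaped
Step 4: p0:escaped | p1:(2,4)->(1,4) | p2:escaped | p3:(1,4)->(1,3) | p4:escaped
Step 5: p0:escaped | p1:(1,4)->(1,3) | p2:escaped | p3:(1,3)->(1,2) | p4:escaped
Step 6: p0:escaped | p1:(1,3)->(1,2) | p2:escaped | p3:(1,2)->(1,1) | p4:escaped

ESCAPED (1,2) ESCAPED (1,1) ESCAPED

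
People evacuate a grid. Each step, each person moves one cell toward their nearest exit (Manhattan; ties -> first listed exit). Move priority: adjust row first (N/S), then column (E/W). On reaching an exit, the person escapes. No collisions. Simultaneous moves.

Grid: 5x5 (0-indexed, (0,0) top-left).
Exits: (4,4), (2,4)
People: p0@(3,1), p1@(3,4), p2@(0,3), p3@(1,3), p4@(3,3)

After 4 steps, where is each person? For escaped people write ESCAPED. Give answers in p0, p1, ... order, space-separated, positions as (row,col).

Step 1: p0:(3,1)->(4,1) | p1:(3,4)->(4,4)->EXIT | p2:(0,3)->(1,3) | p3:(1,3)->(2,3) | p4:(3,3)->(4,3)
Step 2: p0:(4,1)->(4,2) | p1:escaped | p2:(1,3)->(2,3) | p3:(2,3)->(2,4)->EXIT | p4:(4,3)->(4,4)->EXIT
Step 3: p0:(4,2)->(4,3) | p1:escaped | p2:(2,3)->(2,4)->EXIT | p3:escaped | p4:escaped
Step 4: p0:(4,3)->(4,4)->EXIT | p1:escaped | p2:escaped | p3:escaped | p4:escaped

ESCAPED ESCAPED ESCAPED ESCAPED ESCAPED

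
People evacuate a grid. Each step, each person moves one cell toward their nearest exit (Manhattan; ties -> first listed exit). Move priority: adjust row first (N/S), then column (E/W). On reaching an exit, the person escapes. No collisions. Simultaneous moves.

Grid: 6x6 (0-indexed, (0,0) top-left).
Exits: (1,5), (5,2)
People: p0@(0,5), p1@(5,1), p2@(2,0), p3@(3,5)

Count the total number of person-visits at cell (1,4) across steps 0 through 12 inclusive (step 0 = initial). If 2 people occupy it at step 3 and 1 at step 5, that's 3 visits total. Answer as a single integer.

Answer: 0

Derivation:
Step 0: p0@(0,5) p1@(5,1) p2@(2,0) p3@(3,5) -> at (1,4): 0 [-], cum=0
Step 1: p0@ESC p1@ESC p2@(3,0) p3@(2,5) -> at (1,4): 0 [-], cum=0
Step 2: p0@ESC p1@ESC p2@(4,0) p3@ESC -> at (1,4): 0 [-], cum=0
Step 3: p0@ESC p1@ESC p2@(5,0) p3@ESC -> at (1,4): 0 [-], cum=0
Step 4: p0@ESC p1@ESC p2@(5,1) p3@ESC -> at (1,4): 0 [-], cum=0
Step 5: p0@ESC p1@ESC p2@ESC p3@ESC -> at (1,4): 0 [-], cum=0
Total visits = 0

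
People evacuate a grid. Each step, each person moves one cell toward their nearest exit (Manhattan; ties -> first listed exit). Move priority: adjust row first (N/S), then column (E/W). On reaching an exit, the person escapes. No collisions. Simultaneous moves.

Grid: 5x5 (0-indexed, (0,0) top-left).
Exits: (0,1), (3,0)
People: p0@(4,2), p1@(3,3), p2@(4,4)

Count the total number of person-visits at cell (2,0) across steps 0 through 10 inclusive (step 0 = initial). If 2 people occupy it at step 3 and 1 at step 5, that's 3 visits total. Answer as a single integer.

Answer: 0

Derivation:
Step 0: p0@(4,2) p1@(3,3) p2@(4,4) -> at (2,0): 0 [-], cum=0
Step 1: p0@(3,2) p1@(3,2) p2@(3,4) -> at (2,0): 0 [-], cum=0
Step 2: p0@(3,1) p1@(3,1) p2@(3,3) -> at (2,0): 0 [-], cum=0
Step 3: p0@ESC p1@ESC p2@(3,2) -> at (2,0): 0 [-], cum=0
Step 4: p0@ESC p1@ESC p2@(3,1) -> at (2,0): 0 [-], cum=0
Step 5: p0@ESC p1@ESC p2@ESC -> at (2,0): 0 [-], cum=0
Total visits = 0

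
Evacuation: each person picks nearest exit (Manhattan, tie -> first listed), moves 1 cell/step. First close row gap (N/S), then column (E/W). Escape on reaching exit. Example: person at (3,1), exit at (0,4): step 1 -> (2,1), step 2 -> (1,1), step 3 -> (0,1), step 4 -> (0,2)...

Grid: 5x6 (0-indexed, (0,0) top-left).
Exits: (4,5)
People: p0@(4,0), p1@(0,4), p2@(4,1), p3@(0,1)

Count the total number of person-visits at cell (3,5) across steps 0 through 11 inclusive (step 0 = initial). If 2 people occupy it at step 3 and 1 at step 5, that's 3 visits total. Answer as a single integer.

Step 0: p0@(4,0) p1@(0,4) p2@(4,1) p3@(0,1) -> at (3,5): 0 [-], cum=0
Step 1: p0@(4,1) p1@(1,4) p2@(4,2) p3@(1,1) -> at (3,5): 0 [-], cum=0
Step 2: p0@(4,2) p1@(2,4) p2@(4,3) p3@(2,1) -> at (3,5): 0 [-], cum=0
Step 3: p0@(4,3) p1@(3,4) p2@(4,4) p3@(3,1) -> at (3,5): 0 [-], cum=0
Step 4: p0@(4,4) p1@(4,4) p2@ESC p3@(4,1) -> at (3,5): 0 [-], cum=0
Step 5: p0@ESC p1@ESC p2@ESC p3@(4,2) -> at (3,5): 0 [-], cum=0
Step 6: p0@ESC p1@ESC p2@ESC p3@(4,3) -> at (3,5): 0 [-], cum=0
Step 7: p0@ESC p1@ESC p2@ESC p3@(4,4) -> at (3,5): 0 [-], cum=0
Step 8: p0@ESC p1@ESC p2@ESC p3@ESC -> at (3,5): 0 [-], cum=0
Total visits = 0

Answer: 0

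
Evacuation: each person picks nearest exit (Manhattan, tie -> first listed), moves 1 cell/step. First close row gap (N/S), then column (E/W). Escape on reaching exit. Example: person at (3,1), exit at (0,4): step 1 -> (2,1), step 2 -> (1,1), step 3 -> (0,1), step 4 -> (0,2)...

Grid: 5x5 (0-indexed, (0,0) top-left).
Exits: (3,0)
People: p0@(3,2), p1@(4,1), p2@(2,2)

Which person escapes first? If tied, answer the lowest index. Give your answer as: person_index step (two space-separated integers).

Step 1: p0:(3,2)->(3,1) | p1:(4,1)->(3,1) | p2:(2,2)->(3,2)
Step 2: p0:(3,1)->(3,0)->EXIT | p1:(3,1)->(3,0)->EXIT | p2:(3,2)->(3,1)
Step 3: p0:escaped | p1:escaped | p2:(3,1)->(3,0)->EXIT
Exit steps: [2, 2, 3]
First to escape: p0 at step 2

Answer: 0 2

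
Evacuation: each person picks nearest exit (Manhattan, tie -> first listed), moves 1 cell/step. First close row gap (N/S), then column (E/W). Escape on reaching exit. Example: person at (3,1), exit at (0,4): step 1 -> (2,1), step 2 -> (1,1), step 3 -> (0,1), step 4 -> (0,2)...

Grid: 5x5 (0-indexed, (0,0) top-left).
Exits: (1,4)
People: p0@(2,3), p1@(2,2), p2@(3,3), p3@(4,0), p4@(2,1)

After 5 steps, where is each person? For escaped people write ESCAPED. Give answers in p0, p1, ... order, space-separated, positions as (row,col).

Step 1: p0:(2,3)->(1,3) | p1:(2,2)->(1,2) | p2:(3,3)->(2,3) | p3:(4,0)->(3,0) | p4:(2,1)->(1,1)
Step 2: p0:(1,3)->(1,4)->EXIT | p1:(1,2)->(1,3) | p2:(2,3)->(1,3) | p3:(3,0)->(2,0) | p4:(1,1)->(1,2)
Step 3: p0:escaped | p1:(1,3)->(1,4)->EXIT | p2:(1,3)->(1,4)->EXIT | p3:(2,0)->(1,0) | p4:(1,2)->(1,3)
Step 4: p0:escaped | p1:escaped | p2:escaped | p3:(1,0)->(1,1) | p4:(1,3)->(1,4)->EXIT
Step 5: p0:escaped | p1:escaped | p2:escaped | p3:(1,1)->(1,2) | p4:escaped

ESCAPED ESCAPED ESCAPED (1,2) ESCAPED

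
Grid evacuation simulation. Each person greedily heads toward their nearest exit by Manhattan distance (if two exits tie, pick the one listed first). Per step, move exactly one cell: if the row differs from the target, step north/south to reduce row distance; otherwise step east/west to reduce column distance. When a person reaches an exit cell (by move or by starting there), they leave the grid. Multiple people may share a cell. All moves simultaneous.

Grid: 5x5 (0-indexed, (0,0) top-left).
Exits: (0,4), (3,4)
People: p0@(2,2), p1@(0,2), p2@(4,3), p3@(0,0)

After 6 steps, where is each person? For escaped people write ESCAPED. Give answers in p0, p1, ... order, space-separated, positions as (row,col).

Step 1: p0:(2,2)->(3,2) | p1:(0,2)->(0,3) | p2:(4,3)->(3,3) | p3:(0,0)->(0,1)
Step 2: p0:(3,2)->(3,3) | p1:(0,3)->(0,4)->EXIT | p2:(3,3)->(3,4)->EXIT | p3:(0,1)->(0,2)
Step 3: p0:(3,3)->(3,4)->EXIT | p1:escaped | p2:escaped | p3:(0,2)->(0,3)
Step 4: p0:escaped | p1:escaped | p2:escaped | p3:(0,3)->(0,4)->EXIT

ESCAPED ESCAPED ESCAPED ESCAPED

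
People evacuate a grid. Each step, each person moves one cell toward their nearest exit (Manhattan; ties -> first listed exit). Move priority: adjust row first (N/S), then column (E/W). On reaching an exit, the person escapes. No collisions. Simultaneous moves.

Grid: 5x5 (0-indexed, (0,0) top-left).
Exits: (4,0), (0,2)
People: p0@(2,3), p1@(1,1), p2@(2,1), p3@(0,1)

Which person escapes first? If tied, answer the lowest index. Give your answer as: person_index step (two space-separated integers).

Answer: 3 1

Derivation:
Step 1: p0:(2,3)->(1,3) | p1:(1,1)->(0,1) | p2:(2,1)->(3,1) | p3:(0,1)->(0,2)->EXIT
Step 2: p0:(1,3)->(0,3) | p1:(0,1)->(0,2)->EXIT | p2:(3,1)->(4,1) | p3:escaped
Step 3: p0:(0,3)->(0,2)->EXIT | p1:escaped | p2:(4,1)->(4,0)->EXIT | p3:escaped
Exit steps: [3, 2, 3, 1]
First to escape: p3 at step 1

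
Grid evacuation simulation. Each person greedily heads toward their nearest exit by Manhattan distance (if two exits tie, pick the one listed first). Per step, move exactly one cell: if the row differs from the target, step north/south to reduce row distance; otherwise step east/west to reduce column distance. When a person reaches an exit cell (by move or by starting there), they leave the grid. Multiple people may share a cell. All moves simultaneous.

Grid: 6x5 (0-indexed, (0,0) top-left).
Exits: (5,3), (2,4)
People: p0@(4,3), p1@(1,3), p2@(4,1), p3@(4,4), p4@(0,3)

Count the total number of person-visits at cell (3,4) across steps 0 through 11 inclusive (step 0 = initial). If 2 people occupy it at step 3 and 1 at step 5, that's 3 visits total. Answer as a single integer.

Step 0: p0@(4,3) p1@(1,3) p2@(4,1) p3@(4,4) p4@(0,3) -> at (3,4): 0 [-], cum=0
Step 1: p0@ESC p1@(2,3) p2@(5,1) p3@(5,4) p4@(1,3) -> at (3,4): 0 [-], cum=0
Step 2: p0@ESC p1@ESC p2@(5,2) p3@ESC p4@(2,3) -> at (3,4): 0 [-], cum=0
Step 3: p0@ESC p1@ESC p2@ESC p3@ESC p4@ESC -> at (3,4): 0 [-], cum=0
Total visits = 0

Answer: 0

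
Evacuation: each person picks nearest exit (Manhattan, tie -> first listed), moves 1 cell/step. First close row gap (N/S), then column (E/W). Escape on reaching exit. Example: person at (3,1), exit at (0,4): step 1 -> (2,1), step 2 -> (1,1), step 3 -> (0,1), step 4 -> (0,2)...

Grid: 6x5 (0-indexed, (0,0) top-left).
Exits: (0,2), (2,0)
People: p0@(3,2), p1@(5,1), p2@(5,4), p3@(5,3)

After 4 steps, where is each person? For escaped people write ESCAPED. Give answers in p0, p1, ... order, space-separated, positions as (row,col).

Step 1: p0:(3,2)->(2,2) | p1:(5,1)->(4,1) | p2:(5,4)->(4,4) | p3:(5,3)->(4,3)
Step 2: p0:(2,2)->(1,2) | p1:(4,1)->(3,1) | p2:(4,4)->(3,4) | p3:(4,3)->(3,3)
Step 3: p0:(1,2)->(0,2)->EXIT | p1:(3,1)->(2,1) | p2:(3,4)->(2,4) | p3:(3,3)->(2,3)
Step 4: p0:escaped | p1:(2,1)->(2,0)->EXIT | p2:(2,4)->(1,4) | p3:(2,3)->(1,3)

ESCAPED ESCAPED (1,4) (1,3)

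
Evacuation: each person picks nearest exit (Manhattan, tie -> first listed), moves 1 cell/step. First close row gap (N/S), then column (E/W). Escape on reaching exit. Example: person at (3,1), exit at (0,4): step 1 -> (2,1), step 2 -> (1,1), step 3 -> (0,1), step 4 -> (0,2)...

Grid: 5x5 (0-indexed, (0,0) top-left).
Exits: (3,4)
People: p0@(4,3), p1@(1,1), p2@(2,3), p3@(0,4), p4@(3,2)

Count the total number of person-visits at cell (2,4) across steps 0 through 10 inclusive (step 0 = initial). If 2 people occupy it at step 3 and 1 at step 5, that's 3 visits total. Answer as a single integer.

Answer: 1

Derivation:
Step 0: p0@(4,3) p1@(1,1) p2@(2,3) p3@(0,4) p4@(3,2) -> at (2,4): 0 [-], cum=0
Step 1: p0@(3,3) p1@(2,1) p2@(3,3) p3@(1,4) p4@(3,3) -> at (2,4): 0 [-], cum=0
Step 2: p0@ESC p1@(3,1) p2@ESC p3@(2,4) p4@ESC -> at (2,4): 1 [p3], cum=1
Step 3: p0@ESC p1@(3,2) p2@ESC p3@ESC p4@ESC -> at (2,4): 0 [-], cum=1
Step 4: p0@ESC p1@(3,3) p2@ESC p3@ESC p4@ESC -> at (2,4): 0 [-], cum=1
Step 5: p0@ESC p1@ESC p2@ESC p3@ESC p4@ESC -> at (2,4): 0 [-], cum=1
Total visits = 1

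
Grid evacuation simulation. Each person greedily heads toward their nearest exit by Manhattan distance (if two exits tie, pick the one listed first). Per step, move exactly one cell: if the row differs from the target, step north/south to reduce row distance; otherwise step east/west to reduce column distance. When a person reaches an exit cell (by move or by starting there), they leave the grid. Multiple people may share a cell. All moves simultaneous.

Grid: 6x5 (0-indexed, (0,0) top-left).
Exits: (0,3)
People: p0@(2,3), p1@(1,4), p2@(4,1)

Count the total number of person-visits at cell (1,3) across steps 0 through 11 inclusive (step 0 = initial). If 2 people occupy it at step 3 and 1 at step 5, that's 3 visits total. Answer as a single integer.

Step 0: p0@(2,3) p1@(1,4) p2@(4,1) -> at (1,3): 0 [-], cum=0
Step 1: p0@(1,3) p1@(0,4) p2@(3,1) -> at (1,3): 1 [p0], cum=1
Step 2: p0@ESC p1@ESC p2@(2,1) -> at (1,3): 0 [-], cum=1
Step 3: p0@ESC p1@ESC p2@(1,1) -> at (1,3): 0 [-], cum=1
Step 4: p0@ESC p1@ESC p2@(0,1) -> at (1,3): 0 [-], cum=1
Step 5: p0@ESC p1@ESC p2@(0,2) -> at (1,3): 0 [-], cum=1
Step 6: p0@ESC p1@ESC p2@ESC -> at (1,3): 0 [-], cum=1
Total visits = 1

Answer: 1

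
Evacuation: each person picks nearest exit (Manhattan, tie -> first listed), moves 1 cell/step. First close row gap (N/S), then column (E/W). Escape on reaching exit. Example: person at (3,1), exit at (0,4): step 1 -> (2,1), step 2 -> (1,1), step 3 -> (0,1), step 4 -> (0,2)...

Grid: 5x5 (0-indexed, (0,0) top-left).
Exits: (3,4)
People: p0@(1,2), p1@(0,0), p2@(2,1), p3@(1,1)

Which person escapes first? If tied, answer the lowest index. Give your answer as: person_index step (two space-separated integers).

Step 1: p0:(1,2)->(2,2) | p1:(0,0)->(1,0) | p2:(2,1)->(3,1) | p3:(1,1)->(2,1)
Step 2: p0:(2,2)->(3,2) | p1:(1,0)->(2,0) | p2:(3,1)->(3,2) | p3:(2,1)->(3,1)
Step 3: p0:(3,2)->(3,3) | p1:(2,0)->(3,0) | p2:(3,2)->(3,3) | p3:(3,1)->(3,2)
Step 4: p0:(3,3)->(3,4)->EXIT | p1:(3,0)->(3,1) | p2:(3,3)->(3,4)->EXIT | p3:(3,2)->(3,3)
Step 5: p0:escaped | p1:(3,1)->(3,2) | p2:escaped | p3:(3,3)->(3,4)->EXIT
Step 6: p0:escaped | p1:(3,2)->(3,3) | p2:escaped | p3:escaped
Step 7: p0:escaped | p1:(3,3)->(3,4)->EXIT | p2:escaped | p3:escaped
Exit steps: [4, 7, 4, 5]
First to escape: p0 at step 4

Answer: 0 4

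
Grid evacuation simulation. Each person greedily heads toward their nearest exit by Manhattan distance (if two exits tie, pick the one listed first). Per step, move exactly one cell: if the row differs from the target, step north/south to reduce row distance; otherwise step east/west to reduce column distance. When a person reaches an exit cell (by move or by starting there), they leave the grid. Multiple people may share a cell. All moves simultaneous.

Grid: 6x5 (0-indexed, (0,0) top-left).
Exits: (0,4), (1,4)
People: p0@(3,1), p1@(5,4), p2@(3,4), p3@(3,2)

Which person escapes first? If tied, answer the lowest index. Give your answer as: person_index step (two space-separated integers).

Step 1: p0:(3,1)->(2,1) | p1:(5,4)->(4,4) | p2:(3,4)->(2,4) | p3:(3,2)->(2,2)
Step 2: p0:(2,1)->(1,1) | p1:(4,4)->(3,4) | p2:(2,4)->(1,4)->EXIT | p3:(2,2)->(1,2)
Step 3: p0:(1,1)->(1,2) | p1:(3,4)->(2,4) | p2:escaped | p3:(1,2)->(1,3)
Step 4: p0:(1,2)->(1,3) | p1:(2,4)->(1,4)->EXIT | p2:escaped | p3:(1,3)->(1,4)->EXIT
Step 5: p0:(1,3)->(1,4)->EXIT | p1:escaped | p2:escaped | p3:escaped
Exit steps: [5, 4, 2, 4]
First to escape: p2 at step 2

Answer: 2 2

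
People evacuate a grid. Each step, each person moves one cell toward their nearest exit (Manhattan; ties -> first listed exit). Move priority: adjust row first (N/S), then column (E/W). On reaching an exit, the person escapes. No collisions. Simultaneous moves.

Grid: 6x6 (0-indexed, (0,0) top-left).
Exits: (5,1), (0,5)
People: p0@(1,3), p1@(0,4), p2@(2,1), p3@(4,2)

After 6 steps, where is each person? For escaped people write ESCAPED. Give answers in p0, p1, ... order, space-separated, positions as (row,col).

Step 1: p0:(1,3)->(0,3) | p1:(0,4)->(0,5)->EXIT | p2:(2,1)->(3,1) | p3:(4,2)->(5,2)
Step 2: p0:(0,3)->(0,4) | p1:escaped | p2:(3,1)->(4,1) | p3:(5,2)->(5,1)->EXIT
Step 3: p0:(0,4)->(0,5)->EXIT | p1:escaped | p2:(4,1)->(5,1)->EXIT | p3:escaped

ESCAPED ESCAPED ESCAPED ESCAPED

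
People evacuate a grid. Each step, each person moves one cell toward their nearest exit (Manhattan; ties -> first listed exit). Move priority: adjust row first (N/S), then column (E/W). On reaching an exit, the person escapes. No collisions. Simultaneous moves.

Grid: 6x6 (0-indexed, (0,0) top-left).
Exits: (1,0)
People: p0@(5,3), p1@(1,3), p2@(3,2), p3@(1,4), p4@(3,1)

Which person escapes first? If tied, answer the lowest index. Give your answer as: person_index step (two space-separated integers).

Answer: 1 3

Derivation:
Step 1: p0:(5,3)->(4,3) | p1:(1,3)->(1,2) | p2:(3,2)->(2,2) | p3:(1,4)->(1,3) | p4:(3,1)->(2,1)
Step 2: p0:(4,3)->(3,3) | p1:(1,2)->(1,1) | p2:(2,2)->(1,2) | p3:(1,3)->(1,2) | p4:(2,1)->(1,1)
Step 3: p0:(3,3)->(2,3) | p1:(1,1)->(1,0)->EXIT | p2:(1,2)->(1,1) | p3:(1,2)->(1,1) | p4:(1,1)->(1,0)->EXIT
Step 4: p0:(2,3)->(1,3) | p1:escaped | p2:(1,1)->(1,0)->EXIT | p3:(1,1)->(1,0)->EXIT | p4:escaped
Step 5: p0:(1,3)->(1,2) | p1:escaped | p2:escaped | p3:escaped | p4:escaped
Step 6: p0:(1,2)->(1,1) | p1:escaped | p2:escaped | p3:escaped | p4:escaped
Step 7: p0:(1,1)->(1,0)->EXIT | p1:escaped | p2:escaped | p3:escaped | p4:escaped
Exit steps: [7, 3, 4, 4, 3]
First to escape: p1 at step 3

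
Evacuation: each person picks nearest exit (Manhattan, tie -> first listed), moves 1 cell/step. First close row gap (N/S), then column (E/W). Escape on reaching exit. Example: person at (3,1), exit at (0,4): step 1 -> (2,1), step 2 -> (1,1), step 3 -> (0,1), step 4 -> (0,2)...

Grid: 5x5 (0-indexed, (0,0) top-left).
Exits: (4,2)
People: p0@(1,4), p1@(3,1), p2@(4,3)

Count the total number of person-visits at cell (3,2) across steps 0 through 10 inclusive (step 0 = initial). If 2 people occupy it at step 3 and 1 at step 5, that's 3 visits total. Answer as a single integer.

Step 0: p0@(1,4) p1@(3,1) p2@(4,3) -> at (3,2): 0 [-], cum=0
Step 1: p0@(2,4) p1@(4,1) p2@ESC -> at (3,2): 0 [-], cum=0
Step 2: p0@(3,4) p1@ESC p2@ESC -> at (3,2): 0 [-], cum=0
Step 3: p0@(4,4) p1@ESC p2@ESC -> at (3,2): 0 [-], cum=0
Step 4: p0@(4,3) p1@ESC p2@ESC -> at (3,2): 0 [-], cum=0
Step 5: p0@ESC p1@ESC p2@ESC -> at (3,2): 0 [-], cum=0
Total visits = 0

Answer: 0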